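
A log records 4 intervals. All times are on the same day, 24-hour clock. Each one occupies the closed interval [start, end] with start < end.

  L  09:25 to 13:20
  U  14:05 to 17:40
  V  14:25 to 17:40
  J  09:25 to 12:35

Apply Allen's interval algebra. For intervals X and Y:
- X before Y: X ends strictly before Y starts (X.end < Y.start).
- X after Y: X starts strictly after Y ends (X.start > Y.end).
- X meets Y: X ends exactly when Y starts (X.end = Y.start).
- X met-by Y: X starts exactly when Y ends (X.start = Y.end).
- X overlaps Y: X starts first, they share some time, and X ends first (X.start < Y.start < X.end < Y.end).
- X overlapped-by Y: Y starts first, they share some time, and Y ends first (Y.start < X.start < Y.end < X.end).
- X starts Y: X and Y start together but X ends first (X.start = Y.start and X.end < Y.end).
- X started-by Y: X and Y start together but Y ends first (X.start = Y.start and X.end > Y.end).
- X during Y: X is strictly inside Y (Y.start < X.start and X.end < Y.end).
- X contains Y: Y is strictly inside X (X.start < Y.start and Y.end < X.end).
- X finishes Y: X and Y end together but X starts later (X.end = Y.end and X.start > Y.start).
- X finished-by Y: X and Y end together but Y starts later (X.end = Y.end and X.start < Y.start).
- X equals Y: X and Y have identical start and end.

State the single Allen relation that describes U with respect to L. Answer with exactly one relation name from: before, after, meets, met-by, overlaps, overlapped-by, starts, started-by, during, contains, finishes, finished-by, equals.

after

U = [14:05, 17:40]; L = [09:25, 13:20].
Compare endpoints: U.start > L.start, U.start > L.end, U.end > L.start, U.end > L.end.
That pattern is 'after'.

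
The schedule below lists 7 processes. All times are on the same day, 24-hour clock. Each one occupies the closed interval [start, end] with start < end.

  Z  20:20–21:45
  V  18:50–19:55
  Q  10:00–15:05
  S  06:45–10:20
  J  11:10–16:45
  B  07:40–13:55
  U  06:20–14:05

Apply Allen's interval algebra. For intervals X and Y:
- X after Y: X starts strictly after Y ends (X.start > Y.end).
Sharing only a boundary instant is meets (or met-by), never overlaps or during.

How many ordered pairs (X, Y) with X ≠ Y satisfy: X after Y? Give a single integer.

Checking all 42 ordered pairs for relation 'after'; matching pairs in alphabetical order:
(J, S): J after S ✓
(V, B): V after B ✓
(V, J): V after J ✓
(V, Q): V after Q ✓
(V, S): V after S ✓
(V, U): V after U ✓
(Z, B): Z after B ✓
(Z, J): Z after J ✓
(Z, Q): Z after Q ✓
(Z, S): Z after S ✓
(Z, U): Z after U ✓
(Z, V): Z after V ✓
Count: 12.

12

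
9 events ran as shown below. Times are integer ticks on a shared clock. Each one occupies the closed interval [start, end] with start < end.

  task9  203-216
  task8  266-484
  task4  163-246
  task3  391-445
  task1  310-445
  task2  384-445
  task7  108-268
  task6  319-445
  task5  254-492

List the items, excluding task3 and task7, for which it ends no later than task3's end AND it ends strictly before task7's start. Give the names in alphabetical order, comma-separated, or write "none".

none

Conditions: its end is no later than task3's end (X.end <= 445) AND its end is strictly before task7's start (X.end < 108).
task1: end 445 <= 445? ✓; end 445 < 108? ✗ → no.
task2: end 445 <= 445? ✓; end 445 < 108? ✗ → no.
task4: end 246 <= 445? ✓; end 246 < 108? ✗ → no.
task5: end 492 <= 445? ✗; end 492 < 108? ✗ → no.
task6: end 445 <= 445? ✓; end 445 < 108? ✗ → no.
task8: end 484 <= 445? ✗; end 484 < 108? ✗ → no.
task9: end 216 <= 445? ✓; end 216 < 108? ✗ → no.
Result: none.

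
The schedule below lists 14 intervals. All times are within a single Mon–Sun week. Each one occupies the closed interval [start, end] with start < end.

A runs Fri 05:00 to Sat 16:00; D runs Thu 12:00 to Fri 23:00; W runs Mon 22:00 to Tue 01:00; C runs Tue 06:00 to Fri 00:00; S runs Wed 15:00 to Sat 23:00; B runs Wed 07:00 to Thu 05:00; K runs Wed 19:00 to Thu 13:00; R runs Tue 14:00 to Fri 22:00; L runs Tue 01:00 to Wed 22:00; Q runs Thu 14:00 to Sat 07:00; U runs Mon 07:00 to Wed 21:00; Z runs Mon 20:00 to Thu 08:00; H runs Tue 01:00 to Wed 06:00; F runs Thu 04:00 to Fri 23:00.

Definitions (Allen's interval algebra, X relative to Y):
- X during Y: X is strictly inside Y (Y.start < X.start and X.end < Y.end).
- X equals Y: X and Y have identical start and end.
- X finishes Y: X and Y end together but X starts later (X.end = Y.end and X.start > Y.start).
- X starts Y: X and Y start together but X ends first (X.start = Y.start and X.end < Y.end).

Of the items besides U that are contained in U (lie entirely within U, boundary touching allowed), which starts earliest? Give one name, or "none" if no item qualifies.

W

Target U = [Mon 07:00, Wed 21:00].
A [Fri 05:00, Sat 16:00] → after → excluded.
B [Wed 07:00, Thu 05:00] → overlapped-by → excluded.
C [Tue 06:00, Fri 00:00] → overlapped-by → excluded.
D [Thu 12:00, Fri 23:00] → after → excluded.
F [Thu 04:00, Fri 23:00] → after → excluded.
H [Tue 01:00, Wed 06:00] → during → candidate.
K [Wed 19:00, Thu 13:00] → overlapped-by → excluded.
L [Tue 01:00, Wed 22:00] → overlapped-by → excluded.
Q [Thu 14:00, Sat 07:00] → after → excluded.
R [Tue 14:00, Fri 22:00] → overlapped-by → excluded.
S [Wed 15:00, Sat 23:00] → overlapped-by → excluded.
W [Mon 22:00, Tue 01:00] → during → candidate.
Z [Mon 20:00, Thu 08:00] → overlapped-by → excluded.
Among candidates, earliest start is Mon 22:00 → W.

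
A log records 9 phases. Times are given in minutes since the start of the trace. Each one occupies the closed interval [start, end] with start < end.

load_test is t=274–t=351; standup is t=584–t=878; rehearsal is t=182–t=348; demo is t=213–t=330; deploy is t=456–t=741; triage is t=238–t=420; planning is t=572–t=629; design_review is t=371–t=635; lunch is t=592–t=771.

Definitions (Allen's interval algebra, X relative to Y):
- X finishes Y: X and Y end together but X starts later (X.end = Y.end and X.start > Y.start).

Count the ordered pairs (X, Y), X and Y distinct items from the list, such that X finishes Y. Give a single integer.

0

Checking all 72 ordered pairs for relation 'finishes'; matching pairs in alphabetical order:
No pair satisfies it.
Count: 0.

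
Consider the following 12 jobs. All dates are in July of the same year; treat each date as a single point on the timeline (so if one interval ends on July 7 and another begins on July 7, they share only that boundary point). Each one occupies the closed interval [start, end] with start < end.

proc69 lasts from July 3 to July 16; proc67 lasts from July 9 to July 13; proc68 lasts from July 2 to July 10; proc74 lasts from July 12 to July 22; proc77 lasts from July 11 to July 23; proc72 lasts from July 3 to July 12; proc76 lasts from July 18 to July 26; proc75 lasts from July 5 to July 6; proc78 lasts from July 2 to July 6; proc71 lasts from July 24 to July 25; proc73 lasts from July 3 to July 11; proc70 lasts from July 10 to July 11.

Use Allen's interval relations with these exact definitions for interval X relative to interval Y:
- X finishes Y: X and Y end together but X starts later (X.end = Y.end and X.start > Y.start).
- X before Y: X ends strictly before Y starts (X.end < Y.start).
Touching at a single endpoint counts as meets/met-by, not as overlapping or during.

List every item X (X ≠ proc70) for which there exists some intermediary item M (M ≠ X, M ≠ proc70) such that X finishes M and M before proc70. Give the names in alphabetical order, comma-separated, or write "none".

Target proc70 = [July 10, July 11].
Intermediaries M with M before proc70: proc75, proc78.
Via proc75 — items with X finishes proc75: none.
Via proc78 — items with X finishes proc78: proc75.
Union: proc75.

proc75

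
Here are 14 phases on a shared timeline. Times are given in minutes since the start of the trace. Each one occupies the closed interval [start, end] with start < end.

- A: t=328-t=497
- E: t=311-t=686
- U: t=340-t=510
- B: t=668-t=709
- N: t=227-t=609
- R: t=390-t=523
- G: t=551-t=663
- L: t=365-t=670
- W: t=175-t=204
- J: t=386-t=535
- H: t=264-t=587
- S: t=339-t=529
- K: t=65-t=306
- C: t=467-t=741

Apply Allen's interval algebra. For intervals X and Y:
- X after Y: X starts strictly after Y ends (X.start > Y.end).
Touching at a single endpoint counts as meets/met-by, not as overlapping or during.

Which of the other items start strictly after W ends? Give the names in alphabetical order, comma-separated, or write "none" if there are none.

A, B, C, E, G, H, J, L, N, R, S, U

Target W = [t=175, t=204].
A [t=328, t=497] → after → yes.
B [t=668, t=709] → after → yes.
C [t=467, t=741] → after → yes.
E [t=311, t=686] → after → yes.
G [t=551, t=663] → after → yes.
H [t=264, t=587] → after → yes.
J [t=386, t=535] → after → yes.
K [t=65, t=306] → contains → no.
L [t=365, t=670] → after → yes.
N [t=227, t=609] → after → yes.
R [t=390, t=523] → after → yes.
S [t=339, t=529] → after → yes.
U [t=340, t=510] → after → yes.
Result: A, B, C, E, G, H, J, L, N, R, S, U.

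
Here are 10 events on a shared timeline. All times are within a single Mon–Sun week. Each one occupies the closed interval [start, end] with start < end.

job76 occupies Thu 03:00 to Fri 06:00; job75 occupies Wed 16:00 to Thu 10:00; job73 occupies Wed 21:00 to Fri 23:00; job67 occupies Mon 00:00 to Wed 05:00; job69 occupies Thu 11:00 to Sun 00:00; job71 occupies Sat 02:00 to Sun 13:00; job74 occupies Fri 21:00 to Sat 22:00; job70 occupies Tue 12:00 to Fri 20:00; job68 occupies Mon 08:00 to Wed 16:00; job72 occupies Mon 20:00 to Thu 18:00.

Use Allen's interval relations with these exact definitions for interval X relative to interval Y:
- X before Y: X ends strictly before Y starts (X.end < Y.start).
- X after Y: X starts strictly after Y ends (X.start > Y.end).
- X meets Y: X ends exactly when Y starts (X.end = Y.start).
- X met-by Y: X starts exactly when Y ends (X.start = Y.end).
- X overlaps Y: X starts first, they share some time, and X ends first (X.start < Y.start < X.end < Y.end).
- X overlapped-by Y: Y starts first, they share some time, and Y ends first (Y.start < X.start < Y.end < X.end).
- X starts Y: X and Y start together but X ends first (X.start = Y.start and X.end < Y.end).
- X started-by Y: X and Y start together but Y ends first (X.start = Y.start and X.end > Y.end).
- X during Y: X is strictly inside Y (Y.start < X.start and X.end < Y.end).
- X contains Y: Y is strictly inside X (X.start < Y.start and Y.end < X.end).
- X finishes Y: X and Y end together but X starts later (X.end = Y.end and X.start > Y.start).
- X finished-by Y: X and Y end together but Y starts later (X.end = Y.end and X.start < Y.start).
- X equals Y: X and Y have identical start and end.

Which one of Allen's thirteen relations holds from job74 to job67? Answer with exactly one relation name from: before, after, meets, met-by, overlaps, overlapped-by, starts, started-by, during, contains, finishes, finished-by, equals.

after

job74 = [Fri 21:00, Sat 22:00]; job67 = [Mon 00:00, Wed 05:00].
Compare endpoints: job74.start > job67.start, job74.start > job67.end, job74.end > job67.start, job74.end > job67.end.
That pattern is 'after'.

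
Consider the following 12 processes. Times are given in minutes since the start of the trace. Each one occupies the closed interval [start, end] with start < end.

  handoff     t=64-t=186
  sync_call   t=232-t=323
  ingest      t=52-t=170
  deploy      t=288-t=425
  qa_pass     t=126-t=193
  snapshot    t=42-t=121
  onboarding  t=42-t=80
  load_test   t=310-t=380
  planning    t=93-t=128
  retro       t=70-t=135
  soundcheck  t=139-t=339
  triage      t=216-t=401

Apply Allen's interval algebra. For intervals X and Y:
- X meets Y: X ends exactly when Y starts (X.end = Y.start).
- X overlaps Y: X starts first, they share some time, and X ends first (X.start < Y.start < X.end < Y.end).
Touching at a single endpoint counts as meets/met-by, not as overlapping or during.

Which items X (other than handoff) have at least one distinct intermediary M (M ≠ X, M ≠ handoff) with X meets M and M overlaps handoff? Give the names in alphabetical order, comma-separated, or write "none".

none

Target handoff = [t=64, t=186].
Intermediaries M with M overlaps handoff: ingest, onboarding, snapshot.
Via ingest — items with X meets ingest: none.
Via onboarding — items with X meets onboarding: none.
Via snapshot — items with X meets snapshot: none.
Union: none.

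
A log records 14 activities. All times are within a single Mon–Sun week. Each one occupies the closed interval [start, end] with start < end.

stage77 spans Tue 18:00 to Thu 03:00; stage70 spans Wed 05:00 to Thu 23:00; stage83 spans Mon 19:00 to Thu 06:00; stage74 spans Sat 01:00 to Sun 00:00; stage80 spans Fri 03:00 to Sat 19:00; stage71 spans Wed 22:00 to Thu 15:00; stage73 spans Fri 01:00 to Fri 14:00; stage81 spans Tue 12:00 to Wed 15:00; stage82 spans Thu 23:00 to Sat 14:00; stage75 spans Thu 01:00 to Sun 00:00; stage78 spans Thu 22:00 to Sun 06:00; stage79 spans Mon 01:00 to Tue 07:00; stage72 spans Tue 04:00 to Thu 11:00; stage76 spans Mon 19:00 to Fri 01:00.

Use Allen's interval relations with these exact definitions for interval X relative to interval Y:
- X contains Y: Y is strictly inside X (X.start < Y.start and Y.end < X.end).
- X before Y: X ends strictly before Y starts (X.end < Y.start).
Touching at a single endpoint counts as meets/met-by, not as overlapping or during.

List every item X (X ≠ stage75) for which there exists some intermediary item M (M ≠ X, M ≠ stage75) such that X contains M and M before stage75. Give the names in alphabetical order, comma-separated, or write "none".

Target stage75 = [Thu 01:00, Sun 00:00].
Intermediaries M with M before stage75: stage79, stage81.
Via stage79 — items with X contains stage79: none.
Via stage81 — items with X contains stage81: stage72, stage76, stage83.
Union: stage72, stage76, stage83.

stage72, stage76, stage83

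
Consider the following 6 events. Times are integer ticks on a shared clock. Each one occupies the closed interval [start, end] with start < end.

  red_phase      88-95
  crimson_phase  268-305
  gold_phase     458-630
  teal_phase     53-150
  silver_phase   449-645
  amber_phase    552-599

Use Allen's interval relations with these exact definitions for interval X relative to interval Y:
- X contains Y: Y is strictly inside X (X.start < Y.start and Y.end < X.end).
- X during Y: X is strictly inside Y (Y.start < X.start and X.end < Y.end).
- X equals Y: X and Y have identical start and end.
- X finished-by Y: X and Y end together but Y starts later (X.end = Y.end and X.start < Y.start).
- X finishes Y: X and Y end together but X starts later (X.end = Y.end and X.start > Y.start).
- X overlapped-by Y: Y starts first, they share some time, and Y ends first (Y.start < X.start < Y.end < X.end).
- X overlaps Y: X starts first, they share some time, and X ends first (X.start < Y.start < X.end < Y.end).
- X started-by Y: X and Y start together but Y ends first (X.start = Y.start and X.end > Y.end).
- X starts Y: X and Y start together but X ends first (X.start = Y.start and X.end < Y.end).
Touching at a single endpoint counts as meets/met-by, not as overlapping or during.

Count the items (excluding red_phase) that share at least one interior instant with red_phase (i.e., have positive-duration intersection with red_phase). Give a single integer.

1

Target red_phase = [88, 95].
amber_phase [552, 599] → after → no.
crimson_phase [268, 305] → after → no.
gold_phase [458, 630] → after → no.
silver_phase [449, 645] → after → no.
teal_phase [53, 150] → contains → counts.
Total: 1.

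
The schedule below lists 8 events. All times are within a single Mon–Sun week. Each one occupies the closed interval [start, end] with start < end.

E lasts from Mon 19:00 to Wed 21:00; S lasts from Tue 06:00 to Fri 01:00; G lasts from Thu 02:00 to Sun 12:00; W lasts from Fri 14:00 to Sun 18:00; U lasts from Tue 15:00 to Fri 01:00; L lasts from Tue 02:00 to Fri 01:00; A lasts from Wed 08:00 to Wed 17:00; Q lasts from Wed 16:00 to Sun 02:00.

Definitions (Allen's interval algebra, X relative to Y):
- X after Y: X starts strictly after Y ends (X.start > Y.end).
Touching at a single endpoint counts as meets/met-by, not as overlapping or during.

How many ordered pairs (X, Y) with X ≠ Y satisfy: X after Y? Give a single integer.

Checking all 56 ordered pairs for relation 'after'; matching pairs in alphabetical order:
(G, A): G after A ✓
(G, E): G after E ✓
(W, A): W after A ✓
(W, E): W after E ✓
(W, L): W after L ✓
(W, S): W after S ✓
(W, U): W after U ✓
Count: 7.

7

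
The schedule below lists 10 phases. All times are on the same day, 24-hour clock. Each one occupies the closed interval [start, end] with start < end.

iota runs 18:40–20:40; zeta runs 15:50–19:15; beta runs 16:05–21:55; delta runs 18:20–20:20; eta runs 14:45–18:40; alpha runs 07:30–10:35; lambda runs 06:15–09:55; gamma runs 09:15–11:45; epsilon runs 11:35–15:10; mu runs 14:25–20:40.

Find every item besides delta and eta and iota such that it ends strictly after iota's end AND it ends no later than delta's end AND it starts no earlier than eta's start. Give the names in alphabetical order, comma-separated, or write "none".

Conditions: its end is strictly after iota's end (X.end > 20:40) AND its end is no later than delta's end (X.end <= 20:20) AND its start is no earlier than eta's start (X.start >= 14:45).
alpha: end 10:35 > 20:40? ✗; end 10:35 <= 20:20? ✓; start 07:30 >= 14:45? ✗ → no.
beta: end 21:55 > 20:40? ✓; end 21:55 <= 20:20? ✗; start 16:05 >= 14:45? ✓ → no.
epsilon: end 15:10 > 20:40? ✗; end 15:10 <= 20:20? ✓; start 11:35 >= 14:45? ✗ → no.
gamma: end 11:45 > 20:40? ✗; end 11:45 <= 20:20? ✓; start 09:15 >= 14:45? ✗ → no.
lambda: end 09:55 > 20:40? ✗; end 09:55 <= 20:20? ✓; start 06:15 >= 14:45? ✗ → no.
mu: end 20:40 > 20:40? ✗; end 20:40 <= 20:20? ✗; start 14:25 >= 14:45? ✗ → no.
zeta: end 19:15 > 20:40? ✗; end 19:15 <= 20:20? ✓; start 15:50 >= 14:45? ✓ → no.
Result: none.

none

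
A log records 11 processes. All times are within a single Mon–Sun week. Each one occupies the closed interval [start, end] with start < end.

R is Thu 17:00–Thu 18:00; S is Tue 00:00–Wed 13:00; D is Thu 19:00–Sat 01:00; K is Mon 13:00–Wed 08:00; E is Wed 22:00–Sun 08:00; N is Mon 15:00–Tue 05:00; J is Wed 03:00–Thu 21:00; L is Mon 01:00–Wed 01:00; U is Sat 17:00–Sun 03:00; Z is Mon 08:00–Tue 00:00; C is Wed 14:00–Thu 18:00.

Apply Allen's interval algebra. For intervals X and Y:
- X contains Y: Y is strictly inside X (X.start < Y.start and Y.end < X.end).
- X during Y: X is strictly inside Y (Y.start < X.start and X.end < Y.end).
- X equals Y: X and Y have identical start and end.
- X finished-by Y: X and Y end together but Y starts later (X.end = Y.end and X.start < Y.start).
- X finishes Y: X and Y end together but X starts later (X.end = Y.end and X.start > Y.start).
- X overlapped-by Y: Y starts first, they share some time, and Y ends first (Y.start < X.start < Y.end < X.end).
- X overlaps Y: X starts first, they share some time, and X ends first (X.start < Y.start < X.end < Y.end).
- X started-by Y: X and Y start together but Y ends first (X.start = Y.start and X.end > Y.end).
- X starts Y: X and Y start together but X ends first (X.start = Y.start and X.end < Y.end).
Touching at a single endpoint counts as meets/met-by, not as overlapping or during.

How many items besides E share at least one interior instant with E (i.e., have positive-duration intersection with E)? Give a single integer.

5

Target E = [Wed 22:00, Sun 08:00].
C [Wed 14:00, Thu 18:00] → overlaps → counts.
D [Thu 19:00, Sat 01:00] → during → counts.
J [Wed 03:00, Thu 21:00] → overlaps → counts.
K [Mon 13:00, Wed 08:00] → before → no.
L [Mon 01:00, Wed 01:00] → before → no.
N [Mon 15:00, Tue 05:00] → before → no.
R [Thu 17:00, Thu 18:00] → during → counts.
S [Tue 00:00, Wed 13:00] → before → no.
U [Sat 17:00, Sun 03:00] → during → counts.
Z [Mon 08:00, Tue 00:00] → before → no.
Total: 5.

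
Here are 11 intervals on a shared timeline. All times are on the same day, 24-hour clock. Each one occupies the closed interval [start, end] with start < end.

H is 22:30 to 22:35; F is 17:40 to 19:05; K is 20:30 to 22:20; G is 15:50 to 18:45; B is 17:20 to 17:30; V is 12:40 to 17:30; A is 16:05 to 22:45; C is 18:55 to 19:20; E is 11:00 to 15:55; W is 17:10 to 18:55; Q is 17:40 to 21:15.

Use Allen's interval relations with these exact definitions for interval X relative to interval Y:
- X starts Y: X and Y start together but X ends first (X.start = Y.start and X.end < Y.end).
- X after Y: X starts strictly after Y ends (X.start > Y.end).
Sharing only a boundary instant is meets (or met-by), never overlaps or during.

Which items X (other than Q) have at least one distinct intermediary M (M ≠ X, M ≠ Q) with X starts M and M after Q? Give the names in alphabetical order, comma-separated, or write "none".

Target Q = [17:40, 21:15].
Intermediaries M with M after Q: H.
Via H — items with X starts H: none.
Union: none.

none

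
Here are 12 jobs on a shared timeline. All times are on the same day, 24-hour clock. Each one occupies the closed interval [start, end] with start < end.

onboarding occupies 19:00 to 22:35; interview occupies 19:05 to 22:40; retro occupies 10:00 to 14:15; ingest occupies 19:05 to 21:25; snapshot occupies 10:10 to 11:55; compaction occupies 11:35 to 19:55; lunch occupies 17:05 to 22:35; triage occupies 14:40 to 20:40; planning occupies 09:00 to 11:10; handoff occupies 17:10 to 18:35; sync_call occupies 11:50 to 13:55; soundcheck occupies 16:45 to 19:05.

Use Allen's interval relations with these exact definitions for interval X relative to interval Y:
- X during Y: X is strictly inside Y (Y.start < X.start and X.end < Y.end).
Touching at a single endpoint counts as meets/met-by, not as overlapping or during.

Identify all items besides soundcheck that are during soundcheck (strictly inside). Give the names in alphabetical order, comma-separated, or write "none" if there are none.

handoff

Target soundcheck = [16:45, 19:05].
compaction [11:35, 19:55] → contains → no.
handoff [17:10, 18:35] → during → yes.
ingest [19:05, 21:25] → met-by → no.
interview [19:05, 22:40] → met-by → no.
lunch [17:05, 22:35] → overlapped-by → no.
onboarding [19:00, 22:35] → overlapped-by → no.
planning [09:00, 11:10] → before → no.
retro [10:00, 14:15] → before → no.
snapshot [10:10, 11:55] → before → no.
sync_call [11:50, 13:55] → before → no.
triage [14:40, 20:40] → contains → no.
Result: handoff.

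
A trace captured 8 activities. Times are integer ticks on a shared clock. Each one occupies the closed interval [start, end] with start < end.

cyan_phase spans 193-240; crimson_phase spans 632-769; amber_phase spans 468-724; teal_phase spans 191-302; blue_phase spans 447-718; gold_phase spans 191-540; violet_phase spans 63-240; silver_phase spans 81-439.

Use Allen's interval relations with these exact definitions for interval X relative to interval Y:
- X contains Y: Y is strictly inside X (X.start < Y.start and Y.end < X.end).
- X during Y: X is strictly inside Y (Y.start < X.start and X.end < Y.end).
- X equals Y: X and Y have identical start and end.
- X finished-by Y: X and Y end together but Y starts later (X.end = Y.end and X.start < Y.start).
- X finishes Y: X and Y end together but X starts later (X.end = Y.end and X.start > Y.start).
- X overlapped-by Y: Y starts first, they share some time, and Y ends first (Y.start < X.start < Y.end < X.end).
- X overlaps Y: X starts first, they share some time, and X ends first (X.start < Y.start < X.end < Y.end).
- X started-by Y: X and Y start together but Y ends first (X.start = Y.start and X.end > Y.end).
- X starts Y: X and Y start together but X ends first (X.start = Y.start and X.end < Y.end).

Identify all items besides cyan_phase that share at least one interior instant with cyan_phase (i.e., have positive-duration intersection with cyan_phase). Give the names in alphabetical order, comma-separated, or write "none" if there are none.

gold_phase, silver_phase, teal_phase, violet_phase

Target cyan_phase = [193, 240].
amber_phase [468, 724] → after → no.
blue_phase [447, 718] → after → no.
crimson_phase [632, 769] → after → no.
gold_phase [191, 540] → contains → yes.
silver_phase [81, 439] → contains → yes.
teal_phase [191, 302] → contains → yes.
violet_phase [63, 240] → finished-by → yes.
Result: gold_phase, silver_phase, teal_phase, violet_phase.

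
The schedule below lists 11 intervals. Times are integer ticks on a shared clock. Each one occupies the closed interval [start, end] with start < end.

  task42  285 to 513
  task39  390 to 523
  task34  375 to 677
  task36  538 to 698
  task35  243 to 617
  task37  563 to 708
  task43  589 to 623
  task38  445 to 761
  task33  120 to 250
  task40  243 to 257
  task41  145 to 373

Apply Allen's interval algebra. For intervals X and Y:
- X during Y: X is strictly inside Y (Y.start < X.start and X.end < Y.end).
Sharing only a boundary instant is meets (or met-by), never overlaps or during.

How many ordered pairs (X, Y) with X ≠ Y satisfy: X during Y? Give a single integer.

Checking all 110 ordered pairs for relation 'during'; matching pairs in alphabetical order:
(task36, task38): task36 during task38 ✓
(task37, task38): task37 during task38 ✓
(task39, task34): task39 during task34 ✓
(task39, task35): task39 during task35 ✓
(task40, task41): task40 during task41 ✓
(task42, task35): task42 during task35 ✓
(task43, task34): task43 during task34 ✓
(task43, task36): task43 during task36 ✓
(task43, task37): task43 during task37 ✓
(task43, task38): task43 during task38 ✓
Count: 10.

10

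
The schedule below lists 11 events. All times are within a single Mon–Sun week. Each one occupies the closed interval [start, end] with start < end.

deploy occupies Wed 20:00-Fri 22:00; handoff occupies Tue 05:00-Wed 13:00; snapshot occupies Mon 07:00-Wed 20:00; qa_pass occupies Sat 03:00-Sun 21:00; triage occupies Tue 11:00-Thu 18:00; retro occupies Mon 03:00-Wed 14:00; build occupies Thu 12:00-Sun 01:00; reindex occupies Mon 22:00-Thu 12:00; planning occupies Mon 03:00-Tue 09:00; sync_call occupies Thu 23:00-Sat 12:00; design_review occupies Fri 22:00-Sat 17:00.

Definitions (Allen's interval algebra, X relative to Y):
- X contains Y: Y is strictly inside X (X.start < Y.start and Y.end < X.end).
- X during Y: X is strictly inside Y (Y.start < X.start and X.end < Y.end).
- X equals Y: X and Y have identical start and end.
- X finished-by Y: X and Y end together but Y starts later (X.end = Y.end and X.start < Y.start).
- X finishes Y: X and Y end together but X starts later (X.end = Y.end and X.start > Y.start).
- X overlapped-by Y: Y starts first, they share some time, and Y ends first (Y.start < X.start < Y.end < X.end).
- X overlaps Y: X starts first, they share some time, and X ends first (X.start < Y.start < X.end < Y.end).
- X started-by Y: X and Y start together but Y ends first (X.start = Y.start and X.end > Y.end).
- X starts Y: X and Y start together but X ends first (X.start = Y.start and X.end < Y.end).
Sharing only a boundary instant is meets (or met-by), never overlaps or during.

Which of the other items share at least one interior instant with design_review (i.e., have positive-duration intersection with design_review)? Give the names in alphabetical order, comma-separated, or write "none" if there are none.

build, qa_pass, sync_call

Target design_review = [Fri 22:00, Sat 17:00].
build [Thu 12:00, Sun 01:00] → contains → yes.
deploy [Wed 20:00, Fri 22:00] → meets → no.
handoff [Tue 05:00, Wed 13:00] → before → no.
planning [Mon 03:00, Tue 09:00] → before → no.
qa_pass [Sat 03:00, Sun 21:00] → overlapped-by → yes.
reindex [Mon 22:00, Thu 12:00] → before → no.
retro [Mon 03:00, Wed 14:00] → before → no.
snapshot [Mon 07:00, Wed 20:00] → before → no.
sync_call [Thu 23:00, Sat 12:00] → overlaps → yes.
triage [Tue 11:00, Thu 18:00] → before → no.
Result: build, qa_pass, sync_call.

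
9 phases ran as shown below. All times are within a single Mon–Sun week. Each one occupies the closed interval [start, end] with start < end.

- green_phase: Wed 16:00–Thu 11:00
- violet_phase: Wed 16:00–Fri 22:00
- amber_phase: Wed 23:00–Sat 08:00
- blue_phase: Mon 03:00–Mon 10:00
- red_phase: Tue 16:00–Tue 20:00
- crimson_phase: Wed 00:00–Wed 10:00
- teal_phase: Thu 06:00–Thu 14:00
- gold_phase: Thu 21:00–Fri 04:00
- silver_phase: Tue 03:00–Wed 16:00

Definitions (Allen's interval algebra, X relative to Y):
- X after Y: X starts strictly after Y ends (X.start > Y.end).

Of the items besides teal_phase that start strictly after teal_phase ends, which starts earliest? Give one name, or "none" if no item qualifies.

gold_phase

Target teal_phase = [Thu 06:00, Thu 14:00].
amber_phase [Wed 23:00, Sat 08:00] → contains → excluded.
blue_phase [Mon 03:00, Mon 10:00] → before → excluded.
crimson_phase [Wed 00:00, Wed 10:00] → before → excluded.
gold_phase [Thu 21:00, Fri 04:00] → after → candidate.
green_phase [Wed 16:00, Thu 11:00] → overlaps → excluded.
red_phase [Tue 16:00, Tue 20:00] → before → excluded.
silver_phase [Tue 03:00, Wed 16:00] → before → excluded.
violet_phase [Wed 16:00, Fri 22:00] → contains → excluded.
Among candidates, earliest start is Thu 21:00 → gold_phase.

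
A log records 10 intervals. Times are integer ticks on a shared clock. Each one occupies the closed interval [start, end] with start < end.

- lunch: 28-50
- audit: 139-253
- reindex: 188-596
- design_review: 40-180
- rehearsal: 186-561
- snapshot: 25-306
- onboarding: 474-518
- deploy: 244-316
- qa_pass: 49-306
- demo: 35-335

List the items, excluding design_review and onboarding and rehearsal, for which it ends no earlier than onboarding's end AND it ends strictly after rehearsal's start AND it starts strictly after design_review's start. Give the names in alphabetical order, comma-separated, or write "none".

Conditions: its end is no earlier than onboarding's end (X.end >= 518) AND its end is strictly after rehearsal's start (X.end > 186) AND its start is strictly after design_review's start (X.start > 40).
audit: end 253 >= 518? ✗; end 253 > 186? ✓; start 139 > 40? ✓ → no.
demo: end 335 >= 518? ✗; end 335 > 186? ✓; start 35 > 40? ✗ → no.
deploy: end 316 >= 518? ✗; end 316 > 186? ✓; start 244 > 40? ✓ → no.
lunch: end 50 >= 518? ✗; end 50 > 186? ✗; start 28 > 40? ✗ → no.
qa_pass: end 306 >= 518? ✗; end 306 > 186? ✓; start 49 > 40? ✓ → no.
reindex: end 596 >= 518? ✓; end 596 > 186? ✓; start 188 > 40? ✓ → yes.
snapshot: end 306 >= 518? ✗; end 306 > 186? ✓; start 25 > 40? ✗ → no.
Result: reindex.

reindex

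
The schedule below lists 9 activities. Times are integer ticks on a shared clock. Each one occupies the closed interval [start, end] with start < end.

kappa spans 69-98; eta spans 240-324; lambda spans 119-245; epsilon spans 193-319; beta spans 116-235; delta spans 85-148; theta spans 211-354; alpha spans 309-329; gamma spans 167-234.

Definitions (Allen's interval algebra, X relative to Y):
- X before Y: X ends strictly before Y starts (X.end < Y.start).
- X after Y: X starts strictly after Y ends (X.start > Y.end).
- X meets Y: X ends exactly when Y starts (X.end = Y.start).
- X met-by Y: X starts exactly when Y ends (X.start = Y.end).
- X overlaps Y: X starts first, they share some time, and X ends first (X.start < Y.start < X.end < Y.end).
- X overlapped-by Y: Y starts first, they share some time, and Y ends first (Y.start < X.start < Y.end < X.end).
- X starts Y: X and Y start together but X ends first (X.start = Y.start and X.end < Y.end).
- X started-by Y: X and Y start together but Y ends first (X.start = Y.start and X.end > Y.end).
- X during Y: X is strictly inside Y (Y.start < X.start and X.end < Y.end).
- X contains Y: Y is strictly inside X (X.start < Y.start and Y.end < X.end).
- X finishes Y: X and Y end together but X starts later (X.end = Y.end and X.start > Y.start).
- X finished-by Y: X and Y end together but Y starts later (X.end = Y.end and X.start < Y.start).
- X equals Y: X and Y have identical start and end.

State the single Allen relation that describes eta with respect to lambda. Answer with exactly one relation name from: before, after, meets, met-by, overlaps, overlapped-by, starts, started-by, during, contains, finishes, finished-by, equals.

overlapped-by

eta = [240, 324]; lambda = [119, 245].
Compare endpoints: eta.start > lambda.start, eta.start < lambda.end, eta.end > lambda.start, eta.end > lambda.end.
That pattern is 'overlapped-by'.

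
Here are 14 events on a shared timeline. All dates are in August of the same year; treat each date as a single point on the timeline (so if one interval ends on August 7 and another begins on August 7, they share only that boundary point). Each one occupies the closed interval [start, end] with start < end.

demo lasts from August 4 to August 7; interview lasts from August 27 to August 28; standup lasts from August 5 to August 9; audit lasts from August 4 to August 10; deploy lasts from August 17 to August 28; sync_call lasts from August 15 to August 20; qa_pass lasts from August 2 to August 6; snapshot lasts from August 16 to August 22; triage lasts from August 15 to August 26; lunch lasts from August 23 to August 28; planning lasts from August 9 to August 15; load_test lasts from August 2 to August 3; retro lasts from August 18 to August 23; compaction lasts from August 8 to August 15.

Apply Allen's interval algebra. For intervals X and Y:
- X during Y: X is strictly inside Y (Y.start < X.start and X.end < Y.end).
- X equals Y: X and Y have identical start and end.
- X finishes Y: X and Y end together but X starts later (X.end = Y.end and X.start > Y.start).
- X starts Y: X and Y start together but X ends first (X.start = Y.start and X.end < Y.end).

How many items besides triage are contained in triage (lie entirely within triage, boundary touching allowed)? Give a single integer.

3

Target triage = [August 15, August 26].
audit [August 4, August 10] → before → no.
compaction [August 8, August 15] → meets → no.
demo [August 4, August 7] → before → no.
deploy [August 17, August 28] → overlapped-by → no.
interview [August 27, August 28] → after → no.
load_test [August 2, August 3] → before → no.
lunch [August 23, August 28] → overlapped-by → no.
planning [August 9, August 15] → meets → no.
qa_pass [August 2, August 6] → before → no.
retro [August 18, August 23] → during → counts.
snapshot [August 16, August 22] → during → counts.
standup [August 5, August 9] → before → no.
sync_call [August 15, August 20] → starts → counts.
Total: 3.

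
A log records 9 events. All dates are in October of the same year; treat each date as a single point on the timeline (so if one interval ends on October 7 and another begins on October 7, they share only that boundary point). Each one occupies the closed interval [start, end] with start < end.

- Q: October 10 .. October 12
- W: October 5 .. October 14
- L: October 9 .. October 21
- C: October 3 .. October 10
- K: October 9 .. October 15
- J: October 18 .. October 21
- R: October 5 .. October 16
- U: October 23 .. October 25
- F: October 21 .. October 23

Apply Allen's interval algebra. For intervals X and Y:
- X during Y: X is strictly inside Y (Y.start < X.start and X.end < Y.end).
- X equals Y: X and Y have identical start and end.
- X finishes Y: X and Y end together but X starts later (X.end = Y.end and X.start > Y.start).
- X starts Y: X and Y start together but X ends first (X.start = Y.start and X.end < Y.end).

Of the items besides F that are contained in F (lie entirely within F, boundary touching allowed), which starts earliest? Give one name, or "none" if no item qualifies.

none

Target F = [October 21, October 23].
C [October 3, October 10] → before → excluded.
J [October 18, October 21] → meets → excluded.
K [October 9, October 15] → before → excluded.
L [October 9, October 21] → meets → excluded.
Q [October 10, October 12] → before → excluded.
R [October 5, October 16] → before → excluded.
U [October 23, October 25] → met-by → excluded.
W [October 5, October 14] → before → excluded.
No candidates → none.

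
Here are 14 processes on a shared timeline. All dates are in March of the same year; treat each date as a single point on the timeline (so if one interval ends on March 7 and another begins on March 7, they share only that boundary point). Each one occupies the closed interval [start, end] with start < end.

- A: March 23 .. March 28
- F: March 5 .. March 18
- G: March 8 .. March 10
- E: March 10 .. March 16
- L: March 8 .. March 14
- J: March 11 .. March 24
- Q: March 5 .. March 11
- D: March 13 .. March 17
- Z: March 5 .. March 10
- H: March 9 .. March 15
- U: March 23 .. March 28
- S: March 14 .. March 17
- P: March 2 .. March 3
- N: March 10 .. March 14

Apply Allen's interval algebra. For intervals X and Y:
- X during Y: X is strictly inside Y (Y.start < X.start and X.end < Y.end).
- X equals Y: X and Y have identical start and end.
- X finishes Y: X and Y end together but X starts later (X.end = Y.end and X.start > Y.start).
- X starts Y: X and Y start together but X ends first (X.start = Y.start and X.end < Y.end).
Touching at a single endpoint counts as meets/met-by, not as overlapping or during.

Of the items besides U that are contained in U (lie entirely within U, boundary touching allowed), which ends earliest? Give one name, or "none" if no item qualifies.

A

Target U = [March 23, March 28].
A [March 23, March 28] → equals → candidate.
D [March 13, March 17] → before → excluded.
E [March 10, March 16] → before → excluded.
F [March 5, March 18] → before → excluded.
G [March 8, March 10] → before → excluded.
H [March 9, March 15] → before → excluded.
J [March 11, March 24] → overlaps → excluded.
L [March 8, March 14] → before → excluded.
N [March 10, March 14] → before → excluded.
P [March 2, March 3] → before → excluded.
Q [March 5, March 11] → before → excluded.
S [March 14, March 17] → before → excluded.
Z [March 5, March 10] → before → excluded.
Among candidates, earliest end is March 28 → A.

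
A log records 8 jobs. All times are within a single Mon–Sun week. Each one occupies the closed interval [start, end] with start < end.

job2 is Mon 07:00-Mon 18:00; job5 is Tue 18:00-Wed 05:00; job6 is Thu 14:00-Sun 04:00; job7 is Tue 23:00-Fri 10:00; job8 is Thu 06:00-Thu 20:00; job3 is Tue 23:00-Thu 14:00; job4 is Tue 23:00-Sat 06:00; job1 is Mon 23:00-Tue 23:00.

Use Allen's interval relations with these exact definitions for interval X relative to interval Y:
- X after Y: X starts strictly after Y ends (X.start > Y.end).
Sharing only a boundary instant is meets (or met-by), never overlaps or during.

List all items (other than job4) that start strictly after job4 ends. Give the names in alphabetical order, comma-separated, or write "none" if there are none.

Target job4 = [Tue 23:00, Sat 06:00].
job1 [Mon 23:00, Tue 23:00] → meets → no.
job2 [Mon 07:00, Mon 18:00] → before → no.
job3 [Tue 23:00, Thu 14:00] → starts → no.
job5 [Tue 18:00, Wed 05:00] → overlaps → no.
job6 [Thu 14:00, Sun 04:00] → overlapped-by → no.
job7 [Tue 23:00, Fri 10:00] → starts → no.
job8 [Thu 06:00, Thu 20:00] → during → no.
Result: none.

none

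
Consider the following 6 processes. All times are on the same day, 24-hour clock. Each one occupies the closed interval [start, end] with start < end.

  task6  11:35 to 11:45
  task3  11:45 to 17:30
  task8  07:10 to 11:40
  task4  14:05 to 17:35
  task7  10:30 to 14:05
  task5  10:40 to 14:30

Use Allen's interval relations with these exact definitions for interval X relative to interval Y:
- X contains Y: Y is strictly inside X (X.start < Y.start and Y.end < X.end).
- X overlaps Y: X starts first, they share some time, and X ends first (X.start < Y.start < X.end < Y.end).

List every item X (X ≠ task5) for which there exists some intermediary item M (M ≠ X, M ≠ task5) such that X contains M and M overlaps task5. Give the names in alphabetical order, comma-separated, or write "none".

none

Target task5 = [10:40, 14:30].
Intermediaries M with M overlaps task5: task7, task8.
Via task7 — items with X contains task7: none.
Via task8 — items with X contains task8: none.
Union: none.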